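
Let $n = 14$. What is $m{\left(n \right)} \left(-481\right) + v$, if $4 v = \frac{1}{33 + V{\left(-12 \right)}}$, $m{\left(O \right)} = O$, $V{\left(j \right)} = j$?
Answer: $- \frac{565655}{84} \approx -6734.0$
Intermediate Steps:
$v = \frac{1}{84}$ ($v = \frac{1}{4 \left(33 - 12\right)} = \frac{1}{4 \cdot 21} = \frac{1}{4} \cdot \frac{1}{21} = \frac{1}{84} \approx 0.011905$)
$m{\left(n \right)} \left(-481\right) + v = 14 \left(-481\right) + \frac{1}{84} = -6734 + \frac{1}{84} = - \frac{565655}{84}$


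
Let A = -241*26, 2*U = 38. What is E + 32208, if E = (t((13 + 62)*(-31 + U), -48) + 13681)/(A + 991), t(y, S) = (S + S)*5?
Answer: 169883999/5275 ≈ 32206.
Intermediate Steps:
U = 19 (U = (½)*38 = 19)
A = -6266
t(y, S) = 10*S (t(y, S) = (2*S)*5 = 10*S)
E = -13201/5275 (E = (10*(-48) + 13681)/(-6266 + 991) = (-480 + 13681)/(-5275) = 13201*(-1/5275) = -13201/5275 ≈ -2.5026)
E + 32208 = -13201/5275 + 32208 = 169883999/5275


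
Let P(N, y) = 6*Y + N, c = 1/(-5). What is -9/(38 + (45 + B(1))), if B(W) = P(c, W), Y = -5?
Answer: -15/88 ≈ -0.17045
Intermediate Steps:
c = -⅕ ≈ -0.20000
P(N, y) = -30 + N (P(N, y) = 6*(-5) + N = -30 + N)
B(W) = -151/5 (B(W) = -30 - ⅕ = -151/5)
-9/(38 + (45 + B(1))) = -9/(38 + (45 - 151/5)) = -9/(38 + 74/5) = -9/(264/5) = (5/264)*(-9) = -15/88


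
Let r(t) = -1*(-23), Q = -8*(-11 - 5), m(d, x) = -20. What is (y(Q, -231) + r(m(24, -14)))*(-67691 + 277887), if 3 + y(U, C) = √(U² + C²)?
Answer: 4203920 + 210196*√69745 ≈ 5.9715e+7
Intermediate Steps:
Q = 128 (Q = -8*(-16) = 128)
y(U, C) = -3 + √(C² + U²) (y(U, C) = -3 + √(U² + C²) = -3 + √(C² + U²))
r(t) = 23
(y(Q, -231) + r(m(24, -14)))*(-67691 + 277887) = ((-3 + √((-231)² + 128²)) + 23)*(-67691 + 277887) = ((-3 + √(53361 + 16384)) + 23)*210196 = ((-3 + √69745) + 23)*210196 = (20 + √69745)*210196 = 4203920 + 210196*√69745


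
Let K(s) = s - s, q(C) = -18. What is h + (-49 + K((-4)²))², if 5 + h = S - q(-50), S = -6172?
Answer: -3758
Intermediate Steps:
K(s) = 0
h = -6159 (h = -5 + (-6172 - 1*(-18)) = -5 + (-6172 + 18) = -5 - 6154 = -6159)
h + (-49 + K((-4)²))² = -6159 + (-49 + 0)² = -6159 + (-49)² = -6159 + 2401 = -3758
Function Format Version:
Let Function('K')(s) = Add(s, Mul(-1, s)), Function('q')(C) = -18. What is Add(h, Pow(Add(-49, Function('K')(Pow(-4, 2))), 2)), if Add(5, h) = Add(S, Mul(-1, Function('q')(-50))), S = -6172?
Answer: -3758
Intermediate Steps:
Function('K')(s) = 0
h = -6159 (h = Add(-5, Add(-6172, Mul(-1, -18))) = Add(-5, Add(-6172, 18)) = Add(-5, -6154) = -6159)
Add(h, Pow(Add(-49, Function('K')(Pow(-4, 2))), 2)) = Add(-6159, Pow(Add(-49, 0), 2)) = Add(-6159, Pow(-49, 2)) = Add(-6159, 2401) = -3758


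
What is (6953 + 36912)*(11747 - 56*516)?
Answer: -752240885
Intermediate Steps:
(6953 + 36912)*(11747 - 56*516) = 43865*(11747 - 28896) = 43865*(-17149) = -752240885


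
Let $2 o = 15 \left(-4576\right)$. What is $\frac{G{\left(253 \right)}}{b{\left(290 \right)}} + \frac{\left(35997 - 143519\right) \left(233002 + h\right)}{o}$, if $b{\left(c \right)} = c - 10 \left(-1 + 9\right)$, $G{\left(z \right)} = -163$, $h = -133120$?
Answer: $\frac{18794100089}{60060} \approx 3.1292 \cdot 10^{5}$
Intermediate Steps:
$o = -34320$ ($o = \frac{15 \left(-4576\right)}{2} = \frac{1}{2} \left(-68640\right) = -34320$)
$b{\left(c \right)} = -80 + c$ ($b{\left(c \right)} = c - 10 \cdot 8 = c - 80 = -80 + c$)
$\frac{G{\left(253 \right)}}{b{\left(290 \right)}} + \frac{\left(35997 - 143519\right) \left(233002 + h\right)}{o} = - \frac{163}{-80 + 290} + \frac{\left(35997 - 143519\right) \left(233002 - 133120\right)}{-34320} = - \frac{163}{210} + \left(-107522\right) 99882 \left(- \frac{1}{34320}\right) = \left(-163\right) \frac{1}{210} - - \frac{894959367}{2860} = - \frac{163}{210} + \frac{894959367}{2860} = \frac{18794100089}{60060}$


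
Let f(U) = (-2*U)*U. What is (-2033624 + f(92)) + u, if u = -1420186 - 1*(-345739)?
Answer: -3124999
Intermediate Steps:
f(U) = -2*U²
u = -1074447 (u = -1420186 + 345739 = -1074447)
(-2033624 + f(92)) + u = (-2033624 - 2*92²) - 1074447 = (-2033624 - 2*8464) - 1074447 = (-2033624 - 16928) - 1074447 = -2050552 - 1074447 = -3124999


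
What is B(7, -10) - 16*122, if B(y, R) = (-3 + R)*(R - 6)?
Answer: -1744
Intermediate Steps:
B(y, R) = (-6 + R)*(-3 + R) (B(y, R) = (-3 + R)*(-6 + R) = (-6 + R)*(-3 + R))
B(7, -10) - 16*122 = (18 + (-10)**2 - 9*(-10)) - 16*122 = (18 + 100 + 90) - 1952 = 208 - 1952 = -1744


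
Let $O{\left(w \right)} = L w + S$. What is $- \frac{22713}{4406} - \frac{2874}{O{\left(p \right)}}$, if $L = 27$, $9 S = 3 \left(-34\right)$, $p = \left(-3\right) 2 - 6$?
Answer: $\frac{7569627}{2216218} \approx 3.4156$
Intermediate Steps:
$p = -12$ ($p = -6 - 6 = -12$)
$S = - \frac{34}{3}$ ($S = \frac{3 \left(-34\right)}{9} = \frac{1}{9} \left(-102\right) = - \frac{34}{3} \approx -11.333$)
$O{\left(w \right)} = - \frac{34}{3} + 27 w$ ($O{\left(w \right)} = 27 w - \frac{34}{3} = - \frac{34}{3} + 27 w$)
$- \frac{22713}{4406} - \frac{2874}{O{\left(p \right)}} = - \frac{22713}{4406} - \frac{2874}{- \frac{34}{3} + 27 \left(-12\right)} = \left(-22713\right) \frac{1}{4406} - \frac{2874}{- \frac{34}{3} - 324} = - \frac{22713}{4406} - \frac{2874}{- \frac{1006}{3}} = - \frac{22713}{4406} - - \frac{4311}{503} = - \frac{22713}{4406} + \frac{4311}{503} = \frac{7569627}{2216218}$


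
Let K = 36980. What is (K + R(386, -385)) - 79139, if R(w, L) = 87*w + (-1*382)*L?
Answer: 138493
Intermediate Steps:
R(w, L) = -382*L + 87*w (R(w, L) = 87*w - 382*L = -382*L + 87*w)
(K + R(386, -385)) - 79139 = (36980 + (-382*(-385) + 87*386)) - 79139 = (36980 + (147070 + 33582)) - 79139 = (36980 + 180652) - 79139 = 217632 - 79139 = 138493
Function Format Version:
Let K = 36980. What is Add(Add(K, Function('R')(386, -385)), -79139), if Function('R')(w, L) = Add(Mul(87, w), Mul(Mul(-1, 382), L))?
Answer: 138493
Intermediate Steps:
Function('R')(w, L) = Add(Mul(-382, L), Mul(87, w)) (Function('R')(w, L) = Add(Mul(87, w), Mul(-382, L)) = Add(Mul(-382, L), Mul(87, w)))
Add(Add(K, Function('R')(386, -385)), -79139) = Add(Add(36980, Add(Mul(-382, -385), Mul(87, 386))), -79139) = Add(Add(36980, Add(147070, 33582)), -79139) = Add(Add(36980, 180652), -79139) = Add(217632, -79139) = 138493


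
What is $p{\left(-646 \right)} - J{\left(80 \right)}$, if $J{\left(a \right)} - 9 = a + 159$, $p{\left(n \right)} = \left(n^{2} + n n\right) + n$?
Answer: $833738$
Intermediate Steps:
$p{\left(n \right)} = n + 2 n^{2}$ ($p{\left(n \right)} = \left(n^{2} + n^{2}\right) + n = 2 n^{2} + n = n + 2 n^{2}$)
$J{\left(a \right)} = 168 + a$ ($J{\left(a \right)} = 9 + \left(a + 159\right) = 9 + \left(159 + a\right) = 168 + a$)
$p{\left(-646 \right)} - J{\left(80 \right)} = - 646 \left(1 + 2 \left(-646\right)\right) - \left(168 + 80\right) = - 646 \left(1 - 1292\right) - 248 = \left(-646\right) \left(-1291\right) - 248 = 833986 - 248 = 833738$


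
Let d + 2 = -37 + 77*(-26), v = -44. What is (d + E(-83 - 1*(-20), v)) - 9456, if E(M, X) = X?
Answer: -11541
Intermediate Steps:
d = -2041 (d = -2 + (-37 + 77*(-26)) = -2 + (-37 - 2002) = -2 - 2039 = -2041)
(d + E(-83 - 1*(-20), v)) - 9456 = (-2041 - 44) - 9456 = -2085 - 9456 = -11541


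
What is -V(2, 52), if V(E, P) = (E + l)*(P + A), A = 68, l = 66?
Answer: -8160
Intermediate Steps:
V(E, P) = (66 + E)*(68 + P) (V(E, P) = (E + 66)*(P + 68) = (66 + E)*(68 + P))
-V(2, 52) = -(4488 + 66*52 + 68*2 + 2*52) = -(4488 + 3432 + 136 + 104) = -1*8160 = -8160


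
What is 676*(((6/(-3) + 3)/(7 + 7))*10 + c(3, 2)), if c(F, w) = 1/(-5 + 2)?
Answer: 5408/21 ≈ 257.52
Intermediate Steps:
c(F, w) = -⅓ (c(F, w) = 1/(-3) = -⅓)
676*(((6/(-3) + 3)/(7 + 7))*10 + c(3, 2)) = 676*(((6/(-3) + 3)/(7 + 7))*10 - ⅓) = 676*(((6*(-⅓) + 3)/14)*10 - ⅓) = 676*(((-2 + 3)*(1/14))*10 - ⅓) = 676*((1*(1/14))*10 - ⅓) = 676*((1/14)*10 - ⅓) = 676*(5/7 - ⅓) = 676*(8/21) = 5408/21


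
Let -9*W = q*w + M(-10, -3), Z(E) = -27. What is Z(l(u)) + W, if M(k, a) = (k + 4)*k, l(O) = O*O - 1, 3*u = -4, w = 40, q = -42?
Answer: 153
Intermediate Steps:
u = -4/3 (u = (1/3)*(-4) = -4/3 ≈ -1.3333)
l(O) = -1 + O**2 (l(O) = O**2 - 1 = -1 + O**2)
M(k, a) = k*(4 + k) (M(k, a) = (4 + k)*k = k*(4 + k))
W = 180 (W = -(-42*40 - 10*(4 - 10))/9 = -(-1680 - 10*(-6))/9 = -(-1680 + 60)/9 = -1/9*(-1620) = 180)
Z(l(u)) + W = -27 + 180 = 153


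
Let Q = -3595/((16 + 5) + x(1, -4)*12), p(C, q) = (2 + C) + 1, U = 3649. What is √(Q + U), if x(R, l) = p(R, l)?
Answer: √17124834/69 ≈ 59.974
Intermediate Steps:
p(C, q) = 3 + C
x(R, l) = 3 + R
Q = -3595/69 (Q = -3595/((16 + 5) + (3 + 1)*12) = -3595/(21 + 4*12) = -3595/(21 + 48) = -3595/69 ≈ -52.101)
√(Q + U) = √(-3595/69 + 3649) = √(248186/69) = √17124834/69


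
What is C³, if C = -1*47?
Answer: -103823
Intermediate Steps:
C = -47
C³ = (-47)³ = -103823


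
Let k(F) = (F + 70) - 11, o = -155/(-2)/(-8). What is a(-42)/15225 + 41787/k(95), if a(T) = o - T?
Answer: 727099487/2679600 ≈ 271.35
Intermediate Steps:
o = -155/16 (o = -155*(-½)*(-⅛) = (155/2)*(-⅛) = -155/16 ≈ -9.6875)
k(F) = 59 + F (k(F) = (70 + F) - 11 = 59 + F)
a(T) = -155/16 - T
a(-42)/15225 + 41787/k(95) = (-155/16 - 1*(-42))/15225 + 41787/(59 + 95) = (-155/16 + 42)*(1/15225) + 41787/154 = (517/16)*(1/15225) + 41787*(1/154) = 517/243600 + 41787/154 = 727099487/2679600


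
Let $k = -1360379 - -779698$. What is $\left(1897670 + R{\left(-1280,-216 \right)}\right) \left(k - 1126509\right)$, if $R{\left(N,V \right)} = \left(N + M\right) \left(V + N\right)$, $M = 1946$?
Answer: $-1538748391460$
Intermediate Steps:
$R{\left(N,V \right)} = \left(1946 + N\right) \left(N + V\right)$ ($R{\left(N,V \right)} = \left(N + 1946\right) \left(V + N\right) = \left(1946 + N\right) \left(N + V\right)$)
$k = -580681$ ($k = -1360379 + 779698 = -580681$)
$\left(1897670 + R{\left(-1280,-216 \right)}\right) \left(k - 1126509\right) = \left(1897670 + \left(\left(-1280\right)^{2} + 1946 \left(-1280\right) + 1946 \left(-216\right) - -276480\right)\right) \left(-580681 - 1126509\right) = \left(1897670 + \left(1638400 - 2490880 - 420336 + 276480\right)\right) \left(-1707190\right) = \left(1897670 - 996336\right) \left(-1707190\right) = 901334 \left(-1707190\right) = -1538748391460$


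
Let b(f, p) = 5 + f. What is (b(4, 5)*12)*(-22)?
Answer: -2376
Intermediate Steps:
(b(4, 5)*12)*(-22) = ((5 + 4)*12)*(-22) = (9*12)*(-22) = 108*(-22) = -2376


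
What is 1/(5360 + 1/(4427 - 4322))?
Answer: 105/562801 ≈ 0.00018657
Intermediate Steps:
1/(5360 + 1/(4427 - 4322)) = 1/(5360 + 1/105) = 1/(562801/105) = 105/562801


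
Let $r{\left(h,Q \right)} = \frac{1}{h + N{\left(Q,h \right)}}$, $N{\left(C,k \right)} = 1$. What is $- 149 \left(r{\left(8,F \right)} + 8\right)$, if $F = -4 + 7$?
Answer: $- \frac{10877}{9} \approx -1208.6$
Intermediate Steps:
$F = 3$
$r{\left(h,Q \right)} = \frac{1}{1 + h}$ ($r{\left(h,Q \right)} = \frac{1}{h + 1} = \frac{1}{1 + h}$)
$- 149 \left(r{\left(8,F \right)} + 8\right) = - 149 \left(\frac{1}{1 + 8} + 8\right) = - 149 \left(\frac{1}{9} + 8\right) = \left(-149\right) \frac{73}{9} = - \frac{10877}{9}$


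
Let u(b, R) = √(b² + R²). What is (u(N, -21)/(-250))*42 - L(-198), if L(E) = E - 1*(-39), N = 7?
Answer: 159 - 147*√10/125 ≈ 155.28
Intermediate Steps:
L(E) = 39 + E (L(E) = E + 39 = 39 + E)
u(b, R) = √(R² + b²)
(u(N, -21)/(-250))*42 - L(-198) = (√((-21)² + 7²)/(-250))*42 - (39 - 198) = (√(441 + 49)*(-1/250))*42 - 1*(-159) = (√490*(-1/250))*42 + 159 = ((7*√10)*(-1/250))*42 + 159 = -7*√10/250*42 + 159 = -147*√10/125 + 159 = 159 - 147*√10/125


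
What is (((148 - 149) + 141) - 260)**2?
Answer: 14400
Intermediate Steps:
(((148 - 149) + 141) - 260)**2 = ((-1 + 141) - 260)**2 = (140 - 260)**2 = (-120)**2 = 14400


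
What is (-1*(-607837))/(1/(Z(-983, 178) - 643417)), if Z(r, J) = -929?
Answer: -391657339602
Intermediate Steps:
(-1*(-607837))/(1/(Z(-983, 178) - 643417)) = (-1*(-607837))/(1/(-929 - 643417)) = 607837/(1/(-644346)) = 607837/(-1/644346) = 607837*(-644346) = -391657339602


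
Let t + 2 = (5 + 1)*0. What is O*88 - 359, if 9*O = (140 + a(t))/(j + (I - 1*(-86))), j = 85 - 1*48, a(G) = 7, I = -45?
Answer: -39847/117 ≈ -340.57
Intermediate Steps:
t = -2 (t = -2 + (5 + 1)*0 = -2 + 6*0 = -2 + 0 = -2)
j = 37 (j = 85 - 48 = 37)
O = 49/234 (O = ((140 + 7)/(37 + (-45 - 1*(-86))))/9 = (147/(37 + (-45 + 86)))/9 = (147/(37 + 41))/9 = (147/78)/9 = (147*(1/78))/9 = (⅑)*(49/26) = 49/234 ≈ 0.20940)
O*88 - 359 = (49/234)*88 - 359 = 2156/117 - 359 = -39847/117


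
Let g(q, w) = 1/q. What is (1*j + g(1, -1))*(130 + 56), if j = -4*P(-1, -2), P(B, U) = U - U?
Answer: 186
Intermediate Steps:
P(B, U) = 0
j = 0 (j = -4*0 = 0)
(1*j + g(1, -1))*(130 + 56) = (1*0 + 1/1)*(130 + 56) = (0 + 1)*186 = 1*186 = 186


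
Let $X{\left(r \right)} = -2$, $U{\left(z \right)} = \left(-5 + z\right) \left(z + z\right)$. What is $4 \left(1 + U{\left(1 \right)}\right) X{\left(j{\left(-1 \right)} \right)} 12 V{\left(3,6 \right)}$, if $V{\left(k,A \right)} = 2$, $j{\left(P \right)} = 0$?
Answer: $1344$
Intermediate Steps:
$U{\left(z \right)} = 2 z \left(-5 + z\right)$ ($U{\left(z \right)} = \left(-5 + z\right) 2 z = 2 z \left(-5 + z\right)$)
$4 \left(1 + U{\left(1 \right)}\right) X{\left(j{\left(-1 \right)} \right)} 12 V{\left(3,6 \right)} = 4 \left(1 + 2 \cdot 1 \left(-5 + 1\right)\right) \left(-2\right) 12 \cdot 2 = 4 \left(1 + 2 \cdot 1 \left(-4\right)\right) \left(-2\right) 12 \cdot 2 = 4 \left(1 - 8\right) \left(-2\right) 12 \cdot 2 = 4 \left(-7\right) \left(-2\right) 12 \cdot 2 = \left(-28\right) \left(-2\right) 12 \cdot 2 = 56 \cdot 12 \cdot 2 = 672 \cdot 2 = 1344$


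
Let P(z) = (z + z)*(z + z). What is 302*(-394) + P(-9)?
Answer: -118664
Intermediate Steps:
P(z) = 4*z**2 (P(z) = (2*z)*(2*z) = 4*z**2)
302*(-394) + P(-9) = 302*(-394) + 4*(-9)**2 = -118988 + 4*81 = -118988 + 324 = -118664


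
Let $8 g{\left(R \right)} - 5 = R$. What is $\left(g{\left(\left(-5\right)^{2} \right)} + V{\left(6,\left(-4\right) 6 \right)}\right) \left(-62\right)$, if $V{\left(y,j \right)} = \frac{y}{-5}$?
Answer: $- \frac{1581}{10} \approx -158.1$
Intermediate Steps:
$V{\left(y,j \right)} = - \frac{y}{5}$ ($V{\left(y,j \right)} = y \left(- \frac{1}{5}\right) = - \frac{y}{5}$)
$g{\left(R \right)} = \frac{5}{8} + \frac{R}{8}$
$\left(g{\left(\left(-5\right)^{2} \right)} + V{\left(6,\left(-4\right) 6 \right)}\right) \left(-62\right) = \left(\left(\frac{5}{8} + \frac{\left(-5\right)^{2}}{8}\right) - \frac{6}{5}\right) \left(-62\right) = \left(\left(\frac{5}{8} + \frac{1}{8} \cdot 25\right) - \frac{6}{5}\right) \left(-62\right) = \left(\left(\frac{5}{8} + \frac{25}{8}\right) - \frac{6}{5}\right) \left(-62\right) = \left(\frac{15}{4} - \frac{6}{5}\right) \left(-62\right) = \frac{51}{20} \left(-62\right) = - \frac{1581}{10}$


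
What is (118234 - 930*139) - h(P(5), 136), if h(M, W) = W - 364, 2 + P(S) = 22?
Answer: -10808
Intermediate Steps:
P(S) = 20 (P(S) = -2 + 22 = 20)
h(M, W) = -364 + W
(118234 - 930*139) - h(P(5), 136) = (118234 - 930*139) - (-364 + 136) = (118234 - 129270) - 1*(-228) = -11036 + 228 = -10808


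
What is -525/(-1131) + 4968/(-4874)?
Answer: -509993/918749 ≈ -0.55509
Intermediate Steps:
-525/(-1131) + 4968/(-4874) = -525*(-1/1131) + 4968*(-1/4874) = 175/377 - 2484/2437 = -509993/918749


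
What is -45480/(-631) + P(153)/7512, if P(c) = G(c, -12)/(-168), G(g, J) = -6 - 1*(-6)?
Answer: 45480/631 ≈ 72.076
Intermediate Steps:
G(g, J) = 0 (G(g, J) = -6 + 6 = 0)
P(c) = 0 (P(c) = 0/(-168) = 0*(-1/168) = 0)
-45480/(-631) + P(153)/7512 = -45480/(-631) + 0/7512 = -45480*(-1/631) + 0*(1/7512) = 45480/631 + 0 = 45480/631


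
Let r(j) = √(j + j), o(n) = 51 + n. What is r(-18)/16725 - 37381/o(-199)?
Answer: 37381/148 + 2*I/5575 ≈ 252.57 + 0.00035874*I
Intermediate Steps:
r(j) = √2*√j (r(j) = √(2*j) = √2*√j)
r(-18)/16725 - 37381/o(-199) = (√2*√(-18))/16725 - 37381/(51 - 199) = (√2*(3*I*√2))*(1/16725) - 37381/(-148) = (6*I)*(1/16725) - 37381*(-1/148) = 2*I/5575 + 37381/148 = 37381/148 + 2*I/5575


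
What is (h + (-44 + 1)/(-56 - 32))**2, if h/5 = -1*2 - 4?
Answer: 6744409/7744 ≈ 870.92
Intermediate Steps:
h = -30 (h = 5*(-1*2 - 4) = 5*(-2 - 4) = 5*(-6) = -30)
(h + (-44 + 1)/(-56 - 32))**2 = (-30 + (-44 + 1)/(-56 - 32))**2 = (-30 - 43/(-88))**2 = (-30 - 43*(-1/88))**2 = (-30 + 43/88)**2 = (-2597/88)**2 = 6744409/7744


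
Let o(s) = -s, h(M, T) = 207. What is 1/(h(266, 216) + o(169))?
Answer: 1/38 ≈ 0.026316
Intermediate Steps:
1/(h(266, 216) + o(169)) = 1/(207 - 1*169) = 1/(207 - 169) = 1/38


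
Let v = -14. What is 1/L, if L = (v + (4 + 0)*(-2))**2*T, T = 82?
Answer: 1/39688 ≈ 2.5197e-5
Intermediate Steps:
L = 39688 (L = (-14 + (4 + 0)*(-2))**2*82 = (-14 + 4*(-2))**2*82 = (-14 - 8)**2*82 = (-22)**2*82 = 484*82 = 39688)
1/L = 1/39688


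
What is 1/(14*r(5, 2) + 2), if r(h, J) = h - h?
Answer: ½ ≈ 0.50000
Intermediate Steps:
r(h, J) = 0
1/(14*r(5, 2) + 2) = 1/(14*0 + 2) = 1/(0 + 2) = 1/2 = ½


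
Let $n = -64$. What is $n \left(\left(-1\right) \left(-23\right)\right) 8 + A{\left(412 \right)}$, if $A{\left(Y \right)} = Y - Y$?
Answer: $-11776$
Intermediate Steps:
$A{\left(Y \right)} = 0$
$n \left(\left(-1\right) \left(-23\right)\right) 8 + A{\left(412 \right)} = - 64 \left(\left(-1\right) \left(-23\right)\right) 8 + 0 = \left(-64\right) 23 \cdot 8 + 0 = \left(-1472\right) 8 + 0 = -11776 + 0 = -11776$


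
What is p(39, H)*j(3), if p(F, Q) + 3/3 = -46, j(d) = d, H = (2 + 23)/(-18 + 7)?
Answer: -141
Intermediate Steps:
H = -25/11 (H = 25/(-11) = 25*(-1/11) = -25/11 ≈ -2.2727)
p(F, Q) = -47 (p(F, Q) = -1 - 46 = -47)
p(39, H)*j(3) = -47*3 = -141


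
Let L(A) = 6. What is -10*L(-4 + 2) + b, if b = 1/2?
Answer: -119/2 ≈ -59.500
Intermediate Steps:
b = ½ ≈ 0.50000
-10*L(-4 + 2) + b = -10*6 + ½ = -60 + ½ = -119/2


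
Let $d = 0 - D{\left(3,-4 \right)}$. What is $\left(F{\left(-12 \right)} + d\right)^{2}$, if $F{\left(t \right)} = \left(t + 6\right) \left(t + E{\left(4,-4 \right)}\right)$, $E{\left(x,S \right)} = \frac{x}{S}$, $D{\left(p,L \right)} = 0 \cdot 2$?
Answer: $6084$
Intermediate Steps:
$D{\left(p,L \right)} = 0$
$F{\left(t \right)} = \left(-1 + t\right) \left(6 + t\right)$ ($F{\left(t \right)} = \left(t + 6\right) \left(t + \frac{4}{-4}\right) = \left(6 + t\right) \left(t + 4 \left(- \frac{1}{4}\right)\right) = \left(6 + t\right) \left(t - 1\right) = \left(6 + t\right) \left(-1 + t\right) = \left(-1 + t\right) \left(6 + t\right)$)
$d = 0$ ($d = 0 - 0 = 0 + 0 = 0$)
$\left(F{\left(-12 \right)} + d\right)^{2} = \left(\left(-6 + \left(-12\right)^{2} + 5 \left(-12\right)\right) + 0\right)^{2} = \left(\left(-6 + 144 - 60\right) + 0\right)^{2} = \left(78 + 0\right)^{2} = 78^{2} = 6084$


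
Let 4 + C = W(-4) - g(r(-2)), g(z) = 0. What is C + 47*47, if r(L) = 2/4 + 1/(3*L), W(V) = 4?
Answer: 2209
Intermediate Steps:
r(L) = ½ + 1/(3*L) (r(L) = 2*(¼) + 1/(3*L) = ½ + 1/(3*L))
C = 0 (C = -4 + (4 - 1*0) = -4 + (4 + 0) = -4 + 4 = 0)
C + 47*47 = 0 + 47*47 = 0 + 2209 = 2209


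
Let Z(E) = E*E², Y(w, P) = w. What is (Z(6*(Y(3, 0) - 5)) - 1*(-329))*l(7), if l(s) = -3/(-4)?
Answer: -4197/4 ≈ -1049.3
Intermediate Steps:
l(s) = ¾ (l(s) = -3*(-¼) = ¾)
Z(E) = E³
(Z(6*(Y(3, 0) - 5)) - 1*(-329))*l(7) = ((6*(3 - 5))³ - 1*(-329))*(¾) = ((6*(-2))³ + 329)*(¾) = ((-12)³ + 329)*(¾) = (-1728 + 329)*(¾) = -1399*¾ = -4197/4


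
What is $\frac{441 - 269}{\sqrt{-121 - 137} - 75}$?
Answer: $- \frac{4300}{1961} - \frac{172 i \sqrt{258}}{5883} \approx -2.1928 - 0.46961 i$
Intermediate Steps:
$\frac{441 - 269}{\sqrt{-121 - 137} - 75} = \frac{172}{\sqrt{-258} - 75} = \frac{172}{i \sqrt{258} - 75} = \frac{172}{-75 + i \sqrt{258}}$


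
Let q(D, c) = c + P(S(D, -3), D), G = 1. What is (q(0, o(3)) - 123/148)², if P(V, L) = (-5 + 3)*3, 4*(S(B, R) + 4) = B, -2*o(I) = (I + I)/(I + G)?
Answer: 314721/5476 ≈ 57.473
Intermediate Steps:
o(I) = -I/(1 + I) (o(I) = -(I + I)/(2*(I + 1)) = -2*I/(2*(1 + I)) = -I/(1 + I))
S(B, R) = -4 + B/4
P(V, L) = -6 (P(V, L) = -2*3 = -6)
q(D, c) = -6 + c (q(D, c) = c - 6 = -6 + c)
(q(0, o(3)) - 123/148)² = ((-6 - 1*3/(1 + 3)) - 123/148)² = ((-6 - 1*3/4) - 123*1/148)² = ((-6 - 1*3*¼) - 123/148)² = ((-6 - ¾) - 123/148)² = (-27/4 - 123/148)² = (-561/74)² = 314721/5476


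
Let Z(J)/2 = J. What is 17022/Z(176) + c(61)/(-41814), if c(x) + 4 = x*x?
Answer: 19734709/408848 ≈ 48.269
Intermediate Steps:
Z(J) = 2*J
c(x) = -4 + x**2 (c(x) = -4 + x*x = -4 + x**2)
17022/Z(176) + c(61)/(-41814) = 17022/((2*176)) + (-4 + 61**2)/(-41814) = 17022/352 + (-4 + 3721)*(-1/41814) = 17022*(1/352) + 3717*(-1/41814) = 8511/176 - 413/4646 = 19734709/408848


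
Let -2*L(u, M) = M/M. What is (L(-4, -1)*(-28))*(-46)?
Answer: -644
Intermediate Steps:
L(u, M) = -½ (L(u, M) = -M/(2*M) = -½*1 = -½)
(L(-4, -1)*(-28))*(-46) = -½*(-28)*(-46) = 14*(-46) = -644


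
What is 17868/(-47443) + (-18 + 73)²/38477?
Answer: -543991961/1825464311 ≈ -0.29800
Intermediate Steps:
17868/(-47443) + (-18 + 73)²/38477 = 17868*(-1/47443) + 55²*(1/38477) = -17868/47443 + 3025*(1/38477) = -17868/47443 + 3025/38477 = -543991961/1825464311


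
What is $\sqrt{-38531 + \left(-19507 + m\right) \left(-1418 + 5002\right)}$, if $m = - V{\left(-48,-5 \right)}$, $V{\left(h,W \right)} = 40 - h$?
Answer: $i \sqrt{70267011} \approx 8382.5 i$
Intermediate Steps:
$m = -88$ ($m = - (40 - -48) = - (40 + 48) = \left(-1\right) 88 = -88$)
$\sqrt{-38531 + \left(-19507 + m\right) \left(-1418 + 5002\right)} = \sqrt{-38531 + \left(-19507 - 88\right) \left(-1418 + 5002\right)} = \sqrt{-38531 - 70228480} = \sqrt{-70267011} = i \sqrt{70267011}$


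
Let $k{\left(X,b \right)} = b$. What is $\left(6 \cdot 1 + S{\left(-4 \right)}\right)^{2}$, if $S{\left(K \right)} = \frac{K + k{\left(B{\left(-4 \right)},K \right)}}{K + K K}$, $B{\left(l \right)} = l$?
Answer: $\frac{256}{9} \approx 28.444$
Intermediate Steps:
$S{\left(K \right)} = \frac{2 K}{K + K^{2}}$ ($S{\left(K \right)} = \frac{K + K}{K + K K} = \frac{2 K}{K + K^{2}}$)
$\left(6 \cdot 1 + S{\left(-4 \right)}\right)^{2} = \left(6 \cdot 1 + \frac{2}{1 - 4}\right)^{2} = \left(6 + \frac{2}{-3}\right)^{2} = \left(6 + 2 \left(- \frac{1}{3}\right)\right)^{2} = \left(6 - \frac{2}{3}\right)^{2} = \left(\frac{16}{3}\right)^{2} = \frac{256}{9}$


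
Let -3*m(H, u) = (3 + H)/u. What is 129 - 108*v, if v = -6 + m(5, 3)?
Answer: 873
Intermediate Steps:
m(H, u) = -(3 + H)/(3*u)
v = -62/9 (v = -6 + (⅓)*(-3 - 1*5)/3 = -6 + (⅓)*(⅓)*(-3 - 5) = -6 + (⅓)*(⅓)*(-8) = -6 - 8/9 = -62/9 ≈ -6.8889)
129 - 108*v = 129 - 108*(-62/9) = 129 + 744 = 873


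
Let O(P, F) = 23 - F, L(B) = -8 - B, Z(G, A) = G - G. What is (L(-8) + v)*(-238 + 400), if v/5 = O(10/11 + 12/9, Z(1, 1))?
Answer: 18630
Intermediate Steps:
Z(G, A) = 0
v = 115 (v = 5*(23 - 1*0) = 5*(23 + 0) = 5*23 = 115)
(L(-8) + v)*(-238 + 400) = ((-8 - 1*(-8)) + 115)*(-238 + 400) = ((-8 + 8) + 115)*162 = (0 + 115)*162 = 115*162 = 18630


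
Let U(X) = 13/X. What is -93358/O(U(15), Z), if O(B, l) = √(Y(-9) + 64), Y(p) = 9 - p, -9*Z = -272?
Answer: -46679*√82/41 ≈ -10310.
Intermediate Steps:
Z = 272/9 (Z = -⅑*(-272) = 272/9 ≈ 30.222)
O(B, l) = √82 (O(B, l) = √((9 - 1*(-9)) + 64) = √((9 + 9) + 64) = √(18 + 64) = √82)
-93358/O(U(15), Z) = -93358*√82/82 = -46679*√82/41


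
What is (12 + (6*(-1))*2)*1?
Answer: 0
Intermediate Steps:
(12 + (6*(-1))*2)*1 = (12 - 6*2)*1 = (12 - 12)*1 = 0*1 = 0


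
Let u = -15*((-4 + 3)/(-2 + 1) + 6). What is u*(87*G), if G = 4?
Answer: -36540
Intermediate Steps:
u = -105 (u = -15*(-1/(-1) + 6) = -15*(-1*(-1) + 6) = -15*(1 + 6) = -15*7 = -105)
u*(87*G) = -9135*4 = -105*348 = -36540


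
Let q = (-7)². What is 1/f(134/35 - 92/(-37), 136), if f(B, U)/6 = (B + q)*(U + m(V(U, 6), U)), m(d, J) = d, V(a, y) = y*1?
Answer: 1295/61031316 ≈ 2.1219e-5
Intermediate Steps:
V(a, y) = y
q = 49
f(B, U) = 6*(6 + U)*(49 + B) (f(B, U) = 6*((B + 49)*(U + 6)) = 6*((49 + B)*(6 + U)) = 6*((6 + U)*(49 + B)) = 6*(6 + U)*(49 + B))
1/f(134/35 - 92/(-37), 136) = 1/(1764 + 36*(134/35 - 92/(-37)) + 294*136 + 6*(134/35 - 92/(-37))*136) = 1/(1764 + 36*(134*(1/35) - 92*(-1/37)) + 39984 + 6*(134*(1/35) - 92*(-1/37))*136) = 1/(1764 + 36*(134/35 + 92/37) + 39984 + 6*(134/35 + 92/37)*136) = 1/(1764 + 36*(8178/1295) + 39984 + 6*(8178/1295)*136) = 1/(1764 + 294408/1295 + 39984 + 6673248/1295) = 1/(61031316/1295) = 1295/61031316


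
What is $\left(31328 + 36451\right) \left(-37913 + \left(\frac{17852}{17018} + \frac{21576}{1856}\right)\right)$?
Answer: $- \frac{174866498218989}{68072} \approx -2.5688 \cdot 10^{9}$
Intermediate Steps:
$\left(31328 + 36451\right) \left(-37913 + \left(\frac{17852}{17018} + \frac{21576}{1856}\right)\right) = 67779 \left(-37913 + \left(17852 \cdot \frac{1}{17018} + 21576 \cdot \frac{1}{1856}\right)\right) = 67779 \left(-37913 + \left(\frac{8926}{8509} + \frac{93}{8}\right)\right) = 67779 \left(-37913 + \frac{862745}{68072}\right) = 67779 \left(- \frac{2579950991}{68072}\right) = - \frac{174866498218989}{68072}$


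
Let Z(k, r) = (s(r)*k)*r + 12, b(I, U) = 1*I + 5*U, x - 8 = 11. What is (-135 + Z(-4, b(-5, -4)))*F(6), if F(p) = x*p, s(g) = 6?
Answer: 54378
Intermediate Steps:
x = 19 (x = 8 + 11 = 19)
b(I, U) = I + 5*U
F(p) = 19*p
Z(k, r) = 12 + 6*k*r (Z(k, r) = (6*k)*r + 12 = 6*k*r + 12 = 12 + 6*k*r)
(-135 + Z(-4, b(-5, -4)))*F(6) = (-135 + (12 + 6*(-4)*(-5 + 5*(-4))))*(19*6) = (-135 + (12 + 6*(-4)*(-5 - 20)))*114 = (-135 + (12 + 6*(-4)*(-25)))*114 = (-135 + (12 + 600))*114 = (-135 + 612)*114 = 477*114 = 54378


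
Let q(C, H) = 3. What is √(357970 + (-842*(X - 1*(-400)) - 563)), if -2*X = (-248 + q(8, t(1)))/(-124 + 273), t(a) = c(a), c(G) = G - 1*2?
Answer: √442127402/149 ≈ 141.12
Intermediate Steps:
c(G) = -2 + G (c(G) = G - 2 = -2 + G)
t(a) = -2 + a
X = 245/298 (X = -(-248 + 3)/(2*(-124 + 273)) = -(-245)/(2*149) = -½*(-245/149) = 245/298 ≈ 0.82215)
√(357970 + (-842*(X - 1*(-400)) - 563)) = √(357970 + (-842*(245/298 - 1*(-400)) - 563)) = √(357970 + (-842*(245/298 + 400) - 563)) = √(357970 + (-842*119445/298 - 563)) = √(357970 + (-50286345/149 - 563)) = √(357970 - 50370232/149) = √(2967298/149) = √442127402/149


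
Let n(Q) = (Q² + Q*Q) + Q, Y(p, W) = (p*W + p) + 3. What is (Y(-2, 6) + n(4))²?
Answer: 625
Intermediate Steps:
Y(p, W) = 3 + p + W*p (Y(p, W) = (W*p + p) + 3 = (p + W*p) + 3 = 3 + p + W*p)
n(Q) = Q + 2*Q² (n(Q) = (Q² + Q²) + Q = 2*Q² + Q = Q + 2*Q²)
(Y(-2, 6) + n(4))² = ((3 - 2 + 6*(-2)) + 4*(1 + 2*4))² = ((3 - 2 - 12) + 4*(1 + 8))² = (-11 + 4*9)² = (-11 + 36)² = 25² = 625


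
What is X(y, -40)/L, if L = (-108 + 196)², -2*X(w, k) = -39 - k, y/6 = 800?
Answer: -1/15488 ≈ -6.4566e-5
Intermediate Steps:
y = 4800 (y = 6*800 = 4800)
X(w, k) = 39/2 + k/2 (X(w, k) = -(-39 - k)/2 = 39/2 + k/2)
L = 7744 (L = 88² = 7744)
X(y, -40)/L = (39/2 + (½)*(-40))/7744 = (39/2 - 20)*(1/7744) = -½*1/7744 = -1/15488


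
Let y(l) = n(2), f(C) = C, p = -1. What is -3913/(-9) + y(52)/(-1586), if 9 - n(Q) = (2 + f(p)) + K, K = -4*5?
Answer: 3102883/7137 ≈ 434.76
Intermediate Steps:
K = -20
n(Q) = 28 (n(Q) = 9 - ((2 - 1) - 20) = 9 - (1 - 20) = 9 - 1*(-19) = 9 + 19 = 28)
y(l) = 28
-3913/(-9) + y(52)/(-1586) = -3913/(-9) + 28/(-1586) = -3913*(-⅑) + 28*(-1/1586) = 3913/9 - 14/793 = 3102883/7137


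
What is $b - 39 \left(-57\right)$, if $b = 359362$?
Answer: $361585$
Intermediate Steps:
$b - 39 \left(-57\right) = 359362 - 39 \left(-57\right) = 359362 - -2223 = 359362 + 2223 = 361585$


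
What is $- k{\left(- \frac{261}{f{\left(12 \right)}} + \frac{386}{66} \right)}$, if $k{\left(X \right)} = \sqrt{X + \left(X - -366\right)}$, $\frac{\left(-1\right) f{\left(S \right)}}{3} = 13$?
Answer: $- \frac{\sqrt{71975046}}{429} \approx -19.776$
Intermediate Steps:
$f{\left(S \right)} = -39$ ($f{\left(S \right)} = \left(-3\right) 13 = -39$)
$k{\left(X \right)} = \sqrt{366 + 2 X}$ ($k{\left(X \right)} = \sqrt{X + \left(X + 366\right)} = \sqrt{X + \left(366 + X\right)} = \sqrt{366 + 2 X}$)
$- k{\left(- \frac{261}{f{\left(12 \right)}} + \frac{386}{66} \right)} = - \sqrt{366 + 2 \left(- \frac{261}{-39} + \frac{386}{66}\right)} = - \sqrt{366 + 2 \left(\left(-261\right) \left(- \frac{1}{39}\right) + 386 \cdot \frac{1}{66}\right)} = - \sqrt{366 + 2 \left(\frac{87}{13} + \frac{193}{33}\right)} = - \sqrt{366 + 2 \cdot \frac{5380}{429}} = - \sqrt{366 + \frac{10760}{429}} = - \sqrt{\frac{167774}{429}} = - \frac{\sqrt{71975046}}{429}$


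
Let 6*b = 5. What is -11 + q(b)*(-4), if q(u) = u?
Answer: -43/3 ≈ -14.333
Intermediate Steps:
b = 5/6 (b = (1/6)*5 = 5/6 ≈ 0.83333)
-11 + q(b)*(-4) = -11 + (5/6)*(-4) = -11 - 10/3 = -43/3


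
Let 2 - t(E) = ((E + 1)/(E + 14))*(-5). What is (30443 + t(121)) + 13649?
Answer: 1190660/27 ≈ 44099.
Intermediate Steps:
t(E) = 2 + 5*(1 + E)/(14 + E) (t(E) = 2 - (E + 1)/(E + 14)*(-5) = 2 - (1 + E)/(14 + E)*(-5) = 2 - (-5)*(1 + E)/(14 + E) = 2 + 5*(1 + E)/(14 + E))
(30443 + t(121)) + 13649 = (30443 + (33 + 7*121)/(14 + 121)) + 13649 = (30443 + (33 + 847)/135) + 13649 = (30443 + (1/135)*880) + 13649 = (30443 + 176/27) + 13649 = 822137/27 + 13649 = 1190660/27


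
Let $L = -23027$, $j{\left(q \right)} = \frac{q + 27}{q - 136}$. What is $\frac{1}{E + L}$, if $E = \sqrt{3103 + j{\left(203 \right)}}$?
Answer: $- \frac{1542809}{35526054712} - \frac{\sqrt{13944777}}{35526054712} \approx -4.3533 \cdot 10^{-5}$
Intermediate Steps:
$j{\left(q \right)} = \frac{27 + q}{-136 + q}$
$E = \frac{\sqrt{13944777}}{67}$ ($E = \sqrt{3103 + \frac{27 + 203}{-136 + 203}} = \sqrt{3103 + \frac{1}{67} \cdot 230} = \sqrt{3103 + \frac{230}{67}} = \sqrt{\frac{208131}{67}} = \frac{\sqrt{13944777}}{67} \approx 55.735$)
$\frac{1}{E + L} = \frac{1}{\frac{\sqrt{13944777}}{67} - 23027} = \frac{1}{-23027 + \frac{\sqrt{13944777}}{67}}$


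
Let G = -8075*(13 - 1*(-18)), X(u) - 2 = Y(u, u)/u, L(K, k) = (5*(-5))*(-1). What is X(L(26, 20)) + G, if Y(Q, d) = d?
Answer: -250322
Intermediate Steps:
L(K, k) = 25 (L(K, k) = -25*(-1) = 25)
X(u) = 3 (X(u) = 2 + u/u = 2 + 1 = 3)
G = -250325 (G = -8075*(13 + 18) = -8075*31 = -250325)
X(L(26, 20)) + G = 3 - 250325 = -250322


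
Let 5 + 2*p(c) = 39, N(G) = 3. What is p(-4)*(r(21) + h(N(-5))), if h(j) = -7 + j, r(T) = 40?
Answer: 612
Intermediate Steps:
p(c) = 17 (p(c) = -5/2 + (1/2)*39 = -5/2 + 39/2 = 17)
p(-4)*(r(21) + h(N(-5))) = 17*(40 + (-7 + 3)) = 17*(40 - 4) = 17*36 = 612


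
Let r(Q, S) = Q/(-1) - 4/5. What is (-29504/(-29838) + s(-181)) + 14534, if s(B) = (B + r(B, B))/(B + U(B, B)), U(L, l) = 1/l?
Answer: 17760899724368/1221940695 ≈ 14535.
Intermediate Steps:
r(Q, S) = -⅘ - Q (r(Q, S) = Q*(-1) - 4*⅕ = -Q - ⅘ = -⅘ - Q)
s(B) = -4/(5*(B + 1/B)) (s(B) = (B + (-⅘ - B))/(B + 1/B) = -4/(5*(B + 1/B)))
(-29504/(-29838) + s(-181)) + 14534 = (-29504/(-29838) - 4*(-181)/(5 + 5*(-181)²)) + 14534 = (-29504*(-1/29838) - 4*(-181)/(5 + 5*32761)) + 14534 = (14752/14919 - 4*(-181)/(5 + 163805)) + 14534 = (14752/14919 - 4*(-181)/163810) + 14534 = (14752/14919 - 4*(-181)*1/163810) + 14534 = (14752/14919 + 362/81905) + 14534 = 1213663238/1221940695 + 14534 = 17760899724368/1221940695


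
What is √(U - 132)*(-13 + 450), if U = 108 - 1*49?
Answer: 437*I*√73 ≈ 3733.7*I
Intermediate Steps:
U = 59 (U = 108 - 49 = 59)
√(U - 132)*(-13 + 450) = √(59 - 132)*(-13 + 450) = √(-73)*437 = (I*√73)*437 = 437*I*√73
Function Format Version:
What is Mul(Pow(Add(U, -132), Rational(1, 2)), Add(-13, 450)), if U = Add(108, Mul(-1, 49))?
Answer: Mul(437, I, Pow(73, Rational(1, 2))) ≈ Mul(3733.7, I)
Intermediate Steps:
U = 59 (U = Add(108, -49) = 59)
Mul(Pow(Add(U, -132), Rational(1, 2)), Add(-13, 450)) = Mul(Pow(Add(59, -132), Rational(1, 2)), Add(-13, 450)) = Mul(Pow(-73, Rational(1, 2)), 437) = Mul(Mul(I, Pow(73, Rational(1, 2))), 437) = Mul(437, I, Pow(73, Rational(1, 2)))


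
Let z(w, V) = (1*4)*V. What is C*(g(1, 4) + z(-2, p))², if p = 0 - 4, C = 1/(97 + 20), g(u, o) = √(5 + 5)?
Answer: (16 - √10)²/117 ≈ 1.4086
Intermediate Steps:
g(u, o) = √10
C = 1/117 ≈ 0.0085470
p = -4
z(w, V) = 4*V
C*(g(1, 4) + z(-2, p))² = (√10 + 4*(-4))²/117 = (√10 - 16)²/117 = (-16 + √10)²/117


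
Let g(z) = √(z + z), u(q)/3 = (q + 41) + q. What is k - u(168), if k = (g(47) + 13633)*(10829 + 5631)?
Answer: 224398049 + 16460*√94 ≈ 2.2456e+8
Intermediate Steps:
u(q) = 123 + 6*q (u(q) = 3*((q + 41) + q) = 3*((41 + q) + q) = 3*(41 + 2*q) = 123 + 6*q)
g(z) = √2*√z (g(z) = √(2*z) = √2*√z)
k = 224399180 + 16460*√94 (k = (√2*√47 + 13633)*(10829 + 5631) = (√94 + 13633)*16460 = (13633 + √94)*16460 = 224399180 + 16460*√94 ≈ 2.2456e+8)
k - u(168) = (224399180 + 16460*√94) - (123 + 6*168) = (224399180 + 16460*√94) - (123 + 1008) = (224399180 + 16460*√94) - 1*1131 = (224399180 + 16460*√94) - 1131 = 224398049 + 16460*√94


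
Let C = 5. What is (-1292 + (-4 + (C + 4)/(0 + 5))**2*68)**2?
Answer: 579461184/625 ≈ 9.2714e+5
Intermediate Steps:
(-1292 + (-4 + (C + 4)/(0 + 5))**2*68)**2 = (-1292 + (-4 + (5 + 4)/(0 + 5))**2*68)**2 = (-1292 + (-4 + 9/5)**2*68)**2 = (-1292 + (-11/5)**2*68)**2 = (-1292 + (121/25)*68)**2 = (-1292 + 8228/25)**2 = (-24072/25)**2 = 579461184/625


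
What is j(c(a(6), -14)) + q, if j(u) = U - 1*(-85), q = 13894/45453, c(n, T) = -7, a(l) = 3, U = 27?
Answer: 5104630/45453 ≈ 112.31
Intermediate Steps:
q = 13894/45453 (q = 13894*(1/45453) = 13894/45453 ≈ 0.30568)
j(u) = 112 (j(u) = 27 - 1*(-85) = 27 + 85 = 112)
j(c(a(6), -14)) + q = 112 + 13894/45453 = 5104630/45453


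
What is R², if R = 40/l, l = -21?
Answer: 1600/441 ≈ 3.6281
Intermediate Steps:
R = -40/21 (R = 40/(-21) = 40*(-1/21) = -40/21 ≈ -1.9048)
R² = (-40/21)² = 1600/441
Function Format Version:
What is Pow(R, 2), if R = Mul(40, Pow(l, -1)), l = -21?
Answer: Rational(1600, 441) ≈ 3.6281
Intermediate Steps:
R = Rational(-40, 21) (R = Mul(40, Pow(-21, -1)) = Mul(40, Rational(-1, 21)) = Rational(-40, 21) ≈ -1.9048)
Pow(R, 2) = Pow(Rational(-40, 21), 2) = Rational(1600, 441)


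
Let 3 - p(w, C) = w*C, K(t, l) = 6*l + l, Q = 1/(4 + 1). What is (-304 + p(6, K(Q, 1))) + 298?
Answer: -45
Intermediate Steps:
Q = ⅕ (Q = 1/5 = ⅕ ≈ 0.20000)
K(t, l) = 7*l
p(w, C) = 3 - C*w (p(w, C) = 3 - w*C = 3 - C*w)
(-304 + p(6, K(Q, 1))) + 298 = (-304 + (3 - 1*7*1*6)) + 298 = (-304 + (3 - 1*7*6)) + 298 = (-304 + (3 - 42)) + 298 = (-304 - 39) + 298 = -343 + 298 = -45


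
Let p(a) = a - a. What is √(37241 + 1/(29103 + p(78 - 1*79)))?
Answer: 2*√7885638463218/29103 ≈ 192.98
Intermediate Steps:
p(a) = 0
√(37241 + 1/(29103 + p(78 - 1*79))) = √(37241 + 1/(29103 + 0)) = √(37241 + 1/29103) = √(1083824824/29103) = 2*√7885638463218/29103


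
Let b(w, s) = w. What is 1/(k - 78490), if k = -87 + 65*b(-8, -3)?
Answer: -1/79097 ≈ -1.2643e-5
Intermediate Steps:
k = -607 (k = -87 + 65*(-8) = -87 - 520 = -607)
1/(k - 78490) = 1/(-607 - 78490) = 1/(-79097) = -1/79097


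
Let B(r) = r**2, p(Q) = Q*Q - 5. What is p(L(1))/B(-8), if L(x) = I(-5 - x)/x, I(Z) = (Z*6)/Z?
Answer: 31/64 ≈ 0.48438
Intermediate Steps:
I(Z) = 6 (I(Z) = (6*Z)/Z = 6)
L(x) = 6/x
p(Q) = -5 + Q**2 (p(Q) = Q**2 - 5 = -5 + Q**2)
p(L(1))/B(-8) = (-5 + (6/1)**2)/((-8)**2) = (-5 + (6*1)**2)/64 = (-5 + 6**2)*(1/64) = (-5 + 36)*(1/64) = 31*(1/64) = 31/64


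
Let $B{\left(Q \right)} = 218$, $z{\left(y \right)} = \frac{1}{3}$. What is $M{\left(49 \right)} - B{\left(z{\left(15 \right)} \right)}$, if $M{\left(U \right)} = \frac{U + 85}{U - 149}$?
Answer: $- \frac{10967}{50} \approx -219.34$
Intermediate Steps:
$M{\left(U \right)} = \frac{85 + U}{-149 + U}$
$z{\left(y \right)} = \frac{1}{3}$
$M{\left(49 \right)} - B{\left(z{\left(15 \right)} \right)} = \frac{85 + 49}{-149 + 49} - 218 = \frac{1}{-100} \cdot 134 - 218 = \left(- \frac{1}{100}\right) 134 - 218 = - \frac{67}{50} - 218 = - \frac{10967}{50}$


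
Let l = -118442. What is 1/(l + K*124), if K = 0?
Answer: -1/118442 ≈ -8.4429e-6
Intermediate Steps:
1/(l + K*124) = 1/(-118442 + 0*124) = 1/(-118442 + 0) = 1/(-118442) = -1/118442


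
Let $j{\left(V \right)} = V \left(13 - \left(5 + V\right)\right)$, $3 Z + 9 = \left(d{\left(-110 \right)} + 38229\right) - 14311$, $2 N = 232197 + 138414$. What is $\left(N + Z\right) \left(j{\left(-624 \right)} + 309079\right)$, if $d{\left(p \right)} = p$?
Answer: $- \frac{32962236853}{2} \approx -1.6481 \cdot 10^{10}$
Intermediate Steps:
$N = \frac{370611}{2}$ ($N = \frac{232197 + 138414}{2} = \frac{1}{2} \cdot 370611 = \frac{370611}{2} \approx 1.8531 \cdot 10^{5}$)
$Z = 7933$ ($Z = -3 + \frac{\left(-110 + 38229\right) - 14311}{3} = -3 + \frac{38119 - 14311}{3} = -3 + \frac{1}{3} \cdot 23808 = -3 + 7936 = 7933$)
$j{\left(V \right)} = V \left(8 - V\right)$
$\left(N + Z\right) \left(j{\left(-624 \right)} + 309079\right) = \left(\frac{370611}{2} + 7933\right) \left(- 624 \left(8 - -624\right) + 309079\right) = \frac{386477 \left(- 624 \left(8 + 624\right) + 309079\right)}{2} = \frac{386477 \left(\left(-624\right) 632 + 309079\right)}{2} = \frac{386477 \left(-394368 + 309079\right)}{2} = \frac{386477}{2} \left(-85289\right) = - \frac{32962236853}{2}$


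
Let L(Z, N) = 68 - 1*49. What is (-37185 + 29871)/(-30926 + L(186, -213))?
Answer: 7314/30907 ≈ 0.23665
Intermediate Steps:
L(Z, N) = 19 (L(Z, N) = 68 - 49 = 19)
(-37185 + 29871)/(-30926 + L(186, -213)) = (-37185 + 29871)/(-30926 + 19) = -7314/(-30907) = -7314*(-1/30907) = 7314/30907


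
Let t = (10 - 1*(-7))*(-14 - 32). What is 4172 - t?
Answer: 4954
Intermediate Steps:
t = -782 (t = (10 + 7)*(-46) = 17*(-46) = -782)
4172 - t = 4172 - 1*(-782) = 4172 + 782 = 4954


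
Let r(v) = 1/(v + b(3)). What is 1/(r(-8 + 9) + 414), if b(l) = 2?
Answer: 3/1243 ≈ 0.0024135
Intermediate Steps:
r(v) = 1/(2 + v) (r(v) = 1/(v + 2) = 1/(2 + v))
1/(r(-8 + 9) + 414) = 1/(1/(2 + (-8 + 9)) + 414) = 1/(1/(2 + 1) + 414) = 1/(1/3 + 414) = 1/(⅓ + 414) = 1/(1243/3) = 3/1243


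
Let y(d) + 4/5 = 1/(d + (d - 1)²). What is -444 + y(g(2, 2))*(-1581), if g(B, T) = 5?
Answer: 26093/35 ≈ 745.51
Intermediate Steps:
y(d) = -⅘ + 1/(d + (-1 + d)²) (y(d) = -⅘ + 1/(d + (d - 1)²) = -⅘ + 1/(d + (-1 + d)²))
-444 + y(g(2, 2))*(-1581) = -444 + ((1 - 4*5² + 4*5)/(5*(1 + 5² - 1*5)))*(-1581) = -444 + ((1 - 4*25 + 20)/(5*(1 + 25 - 5)))*(-1581) = -444 + ((⅕)*(1 - 100 + 20)/21)*(-1581) = -444 + ((⅕)*(1/21)*(-79))*(-1581) = -444 - 79/105*(-1581) = -444 + 41633/35 = 26093/35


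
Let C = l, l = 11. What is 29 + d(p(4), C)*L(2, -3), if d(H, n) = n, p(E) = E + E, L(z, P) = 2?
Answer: 51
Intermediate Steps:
p(E) = 2*E
C = 11
29 + d(p(4), C)*L(2, -3) = 29 + 11*2 = 29 + 22 = 51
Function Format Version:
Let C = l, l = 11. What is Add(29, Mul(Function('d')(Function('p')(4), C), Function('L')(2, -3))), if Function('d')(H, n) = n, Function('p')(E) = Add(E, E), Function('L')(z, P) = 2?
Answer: 51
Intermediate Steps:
Function('p')(E) = Mul(2, E)
C = 11
Add(29, Mul(Function('d')(Function('p')(4), C), Function('L')(2, -3))) = Add(29, Mul(11, 2)) = Add(29, 22) = 51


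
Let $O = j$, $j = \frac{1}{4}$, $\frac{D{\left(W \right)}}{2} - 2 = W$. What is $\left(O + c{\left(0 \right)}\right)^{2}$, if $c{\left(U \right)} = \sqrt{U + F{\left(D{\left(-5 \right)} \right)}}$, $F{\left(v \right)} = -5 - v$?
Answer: $\frac{25}{16} \approx 1.5625$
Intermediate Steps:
$D{\left(W \right)} = 4 + 2 W$
$j = \frac{1}{4} \approx 0.25$
$c{\left(U \right)} = \sqrt{1 + U}$ ($c{\left(U \right)} = \sqrt{U - \left(9 - 10\right)} = \sqrt{U - -1} = \sqrt{U + \left(-5 + 6\right)} = \sqrt{U + 1} = \sqrt{1 + U}$)
$O = \frac{1}{4} \approx 0.25$
$\left(O + c{\left(0 \right)}\right)^{2} = \left(\frac{1}{4} + \sqrt{1 + 0}\right)^{2} = \left(\frac{1}{4} + \sqrt{1}\right)^{2} = \left(\frac{1}{4} + 1\right)^{2} = \left(\frac{5}{4}\right)^{2} = \frac{25}{16}$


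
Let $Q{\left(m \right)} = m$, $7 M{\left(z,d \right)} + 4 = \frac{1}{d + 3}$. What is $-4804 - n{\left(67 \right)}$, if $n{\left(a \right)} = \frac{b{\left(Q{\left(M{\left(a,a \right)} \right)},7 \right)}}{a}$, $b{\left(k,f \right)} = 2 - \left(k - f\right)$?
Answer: $- \frac{157720009}{32830} \approx -4804.1$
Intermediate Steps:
$M{\left(z,d \right)} = - \frac{4}{7} + \frac{1}{7 \left(3 + d\right)}$ ($M{\left(z,d \right)} = - \frac{4}{7} + \frac{1}{7 \left(d + 3\right)} = - \frac{4}{7} + \frac{1}{7 \left(3 + d\right)}$)
$b{\left(k,f \right)} = 2 + f - k$ ($b{\left(k,f \right)} = 2 + \left(f - k\right) = 2 + f - k$)
$n{\left(a \right)} = \frac{9 - \frac{-11 - 4 a}{7 \left(3 + a\right)}}{a}$ ($n{\left(a \right)} = \frac{2 + 7 - \frac{-11 - 4 a}{7 \left(3 + a\right)}}{a} = \frac{9 - \frac{-11 - 4 a}{7 \left(3 + a\right)}}{a}$)
$-4804 - n{\left(67 \right)} = -4804 - \frac{200 + 67 \cdot 67}{7 \cdot 67 \left(3 + 67\right)} = -4804 - \frac{1}{7} \cdot \frac{1}{67} \cdot \frac{1}{70} \left(200 + 4489\right) = -4804 - \frac{1}{7} \cdot \frac{1}{67} \cdot \frac{1}{70} \cdot 4689 = -4804 - \frac{4689}{32830} = - \frac{157720009}{32830}$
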